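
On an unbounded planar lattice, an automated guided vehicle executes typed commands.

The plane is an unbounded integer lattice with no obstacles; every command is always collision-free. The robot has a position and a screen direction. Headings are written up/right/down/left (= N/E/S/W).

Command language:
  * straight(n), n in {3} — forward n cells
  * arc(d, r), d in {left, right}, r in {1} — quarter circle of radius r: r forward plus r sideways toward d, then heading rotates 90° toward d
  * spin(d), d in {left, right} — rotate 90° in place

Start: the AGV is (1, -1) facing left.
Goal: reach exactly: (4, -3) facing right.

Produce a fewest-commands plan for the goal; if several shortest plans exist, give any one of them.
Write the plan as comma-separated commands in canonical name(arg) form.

arc(left, 1), arc(left, 1), straight(3)

from: (1, -1) facing left
t=1 arc(left, 1) ⇒ (0, -2) facing down
t=2 arc(left, 1) ⇒ (1, -3) facing right
t=3 straight(3) ⇒ (4, -3) facing right
nothing shorter than 3 reaches the goal.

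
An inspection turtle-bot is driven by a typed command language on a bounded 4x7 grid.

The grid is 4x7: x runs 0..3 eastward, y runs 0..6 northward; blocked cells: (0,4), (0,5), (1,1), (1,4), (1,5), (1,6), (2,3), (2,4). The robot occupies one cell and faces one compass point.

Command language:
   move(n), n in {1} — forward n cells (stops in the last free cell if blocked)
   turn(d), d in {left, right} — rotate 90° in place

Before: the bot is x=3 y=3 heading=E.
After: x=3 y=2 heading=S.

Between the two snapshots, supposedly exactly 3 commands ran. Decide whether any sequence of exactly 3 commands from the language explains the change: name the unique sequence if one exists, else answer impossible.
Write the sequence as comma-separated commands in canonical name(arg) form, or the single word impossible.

key: position moved to (3,2) AND the heading swung to S — translation plus rotation needed
start: x=3 y=3 heading=E
[1] after move(1): x=3 y=3 heading=E
[2] after turn(right): x=3 y=3 heading=S
[3] after move(1): x=3 y=2 heading=S
all 27 alternatives checked — unique.

move(1), turn(right), move(1)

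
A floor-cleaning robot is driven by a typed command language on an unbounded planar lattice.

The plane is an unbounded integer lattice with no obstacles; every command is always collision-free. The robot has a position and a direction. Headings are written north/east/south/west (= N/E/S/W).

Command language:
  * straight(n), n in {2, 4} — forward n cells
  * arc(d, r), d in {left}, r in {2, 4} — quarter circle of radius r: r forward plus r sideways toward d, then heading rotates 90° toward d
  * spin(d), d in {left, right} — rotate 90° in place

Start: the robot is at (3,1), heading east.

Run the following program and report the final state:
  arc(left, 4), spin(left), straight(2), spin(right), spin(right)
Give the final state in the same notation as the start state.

initial: at (3,1), heading east
[1] after arc(left, 4): at (7,5), heading north
[2] after spin(left): at (7,5), heading west
[3] after straight(2): at (5,5), heading west
[4] after spin(right): at (5,5), heading north
[5] after spin(right): at (5,5), heading east

at (5,5), heading east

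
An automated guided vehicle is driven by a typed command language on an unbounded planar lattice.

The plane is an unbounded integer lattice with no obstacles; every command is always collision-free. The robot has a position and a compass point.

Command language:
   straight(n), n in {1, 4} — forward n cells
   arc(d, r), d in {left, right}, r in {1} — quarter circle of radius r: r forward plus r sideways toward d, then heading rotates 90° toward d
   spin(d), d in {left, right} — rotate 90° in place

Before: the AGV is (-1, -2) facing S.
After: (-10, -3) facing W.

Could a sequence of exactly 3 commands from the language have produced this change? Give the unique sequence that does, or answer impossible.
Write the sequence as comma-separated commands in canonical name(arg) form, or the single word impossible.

key: position moved to (-10,-3) AND the heading swung to W — translation plus rotation needed
from: (-1, -2) facing S
1. arc(right, 1) → (-2, -3) facing W
2. straight(4) → (-6, -3) facing W
3. straight(4) → (-10, -3) facing W
no rival 3-sequence matches.

arc(right, 1), straight(4), straight(4)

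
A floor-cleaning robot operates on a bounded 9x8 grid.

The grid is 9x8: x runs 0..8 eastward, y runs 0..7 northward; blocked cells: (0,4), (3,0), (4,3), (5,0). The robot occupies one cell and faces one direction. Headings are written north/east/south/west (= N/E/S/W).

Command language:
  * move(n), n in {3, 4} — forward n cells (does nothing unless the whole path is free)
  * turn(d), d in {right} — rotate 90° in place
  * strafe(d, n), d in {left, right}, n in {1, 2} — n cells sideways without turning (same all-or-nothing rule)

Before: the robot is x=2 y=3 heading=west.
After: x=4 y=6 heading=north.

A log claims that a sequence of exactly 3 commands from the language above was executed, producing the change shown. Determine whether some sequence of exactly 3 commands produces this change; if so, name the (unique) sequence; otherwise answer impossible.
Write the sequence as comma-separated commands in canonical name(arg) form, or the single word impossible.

turn(right), move(3), strafe(right, 2)

key: position moved to (4,6) AND the heading swung to N — translation plus rotation needed
start: x=2 y=3 heading=west
step 1 (turn(right)): x=2 y=3 heading=north
step 2 (move(3)): x=2 y=6 heading=north
step 3 (strafe(right, 2)): x=4 y=6 heading=north
no other 3-command option fits: unique.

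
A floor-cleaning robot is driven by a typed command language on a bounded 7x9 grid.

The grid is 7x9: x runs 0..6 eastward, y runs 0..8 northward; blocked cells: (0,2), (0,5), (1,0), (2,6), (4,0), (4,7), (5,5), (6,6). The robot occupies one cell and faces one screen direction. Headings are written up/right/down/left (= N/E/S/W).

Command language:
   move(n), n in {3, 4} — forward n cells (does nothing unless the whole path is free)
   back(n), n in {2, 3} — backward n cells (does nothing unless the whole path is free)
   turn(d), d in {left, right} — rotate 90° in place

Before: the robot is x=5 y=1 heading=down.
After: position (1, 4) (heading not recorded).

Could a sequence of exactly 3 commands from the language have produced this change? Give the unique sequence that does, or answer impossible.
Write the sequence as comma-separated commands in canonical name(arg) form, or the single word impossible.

back(3), turn(right), move(4)

key: running move(4) before back(3) would end elsewhere — order is forced
from: x=5 y=1 heading=down
t=1 back(3) ⇒ x=5 y=4 heading=down
t=2 turn(right) ⇒ x=5 y=4 heading=left
t=3 move(4) ⇒ x=1 y=4 heading=left
all 216 alternatives checked — unique.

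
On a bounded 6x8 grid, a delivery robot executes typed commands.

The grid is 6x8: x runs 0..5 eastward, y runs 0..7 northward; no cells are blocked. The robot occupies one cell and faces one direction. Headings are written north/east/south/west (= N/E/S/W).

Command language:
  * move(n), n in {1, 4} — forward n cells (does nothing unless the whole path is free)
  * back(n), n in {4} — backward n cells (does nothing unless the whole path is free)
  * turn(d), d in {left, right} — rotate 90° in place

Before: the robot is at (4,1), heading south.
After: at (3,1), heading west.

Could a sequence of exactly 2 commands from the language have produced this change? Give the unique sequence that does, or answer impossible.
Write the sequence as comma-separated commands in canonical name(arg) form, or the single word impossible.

turn(right), move(1)

key: cell and facing (now W) both changed — the 2 commands mix motion and turning
from: at (4,1), heading south
t=1 turn(right) ⇒ at (4,1), heading west
t=2 move(1) ⇒ at (3,1), heading west
no other 2-command option fits: unique.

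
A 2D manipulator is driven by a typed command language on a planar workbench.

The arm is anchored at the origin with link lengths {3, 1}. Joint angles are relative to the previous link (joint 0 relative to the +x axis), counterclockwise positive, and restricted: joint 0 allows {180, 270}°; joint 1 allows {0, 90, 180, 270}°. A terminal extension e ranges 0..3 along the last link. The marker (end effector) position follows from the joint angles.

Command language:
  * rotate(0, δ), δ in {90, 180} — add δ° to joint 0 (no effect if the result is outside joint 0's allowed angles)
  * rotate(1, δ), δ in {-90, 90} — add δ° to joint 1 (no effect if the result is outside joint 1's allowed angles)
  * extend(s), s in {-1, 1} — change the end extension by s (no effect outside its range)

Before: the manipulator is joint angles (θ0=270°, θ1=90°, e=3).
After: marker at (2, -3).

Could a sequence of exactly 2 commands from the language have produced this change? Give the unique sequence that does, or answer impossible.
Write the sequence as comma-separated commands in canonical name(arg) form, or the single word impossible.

begin: joint angles (θ0=270°, θ1=90°, e=3)
[1] after extend(-1): joint angles (θ0=270°, θ1=90°, e=2)
[2] after extend(-1): joint angles (θ0=270°, θ1=90°, e=1)
no rival 2-sequence matches.

extend(-1), extend(-1)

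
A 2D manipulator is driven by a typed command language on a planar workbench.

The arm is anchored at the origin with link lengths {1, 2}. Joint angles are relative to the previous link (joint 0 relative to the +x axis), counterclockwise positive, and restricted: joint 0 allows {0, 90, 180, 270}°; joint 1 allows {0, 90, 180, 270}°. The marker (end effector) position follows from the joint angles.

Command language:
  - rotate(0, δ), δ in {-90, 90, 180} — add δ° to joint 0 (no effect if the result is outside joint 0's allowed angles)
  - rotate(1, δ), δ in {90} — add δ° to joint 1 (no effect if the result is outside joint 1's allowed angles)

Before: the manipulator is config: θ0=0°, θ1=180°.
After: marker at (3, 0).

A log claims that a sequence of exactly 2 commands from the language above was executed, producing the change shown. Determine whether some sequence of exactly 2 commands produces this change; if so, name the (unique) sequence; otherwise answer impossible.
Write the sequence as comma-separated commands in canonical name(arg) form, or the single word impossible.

begin: config: θ0=0°, θ1=180°
[1] after rotate(1, 90): config: θ0=0°, θ1=270°
[2] after rotate(1, 90): config: θ0=0°, θ1=0°
all 16 alternatives checked — unique.

rotate(1, 90), rotate(1, 90)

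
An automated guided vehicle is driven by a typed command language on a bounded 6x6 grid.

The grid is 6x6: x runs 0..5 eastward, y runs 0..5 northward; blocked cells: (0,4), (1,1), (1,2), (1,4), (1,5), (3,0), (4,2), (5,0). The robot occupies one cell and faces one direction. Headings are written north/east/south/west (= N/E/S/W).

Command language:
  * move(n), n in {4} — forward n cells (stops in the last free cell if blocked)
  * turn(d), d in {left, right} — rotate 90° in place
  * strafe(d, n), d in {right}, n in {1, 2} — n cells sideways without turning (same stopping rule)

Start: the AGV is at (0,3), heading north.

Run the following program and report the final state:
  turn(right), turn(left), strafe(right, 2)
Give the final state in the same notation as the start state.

at (2,3), heading north

start: at (0,3), heading north
1. turn(right) → at (0,3), heading east
2. turn(left) → at (0,3), heading north
3. strafe(right, 2) → at (2,3), heading north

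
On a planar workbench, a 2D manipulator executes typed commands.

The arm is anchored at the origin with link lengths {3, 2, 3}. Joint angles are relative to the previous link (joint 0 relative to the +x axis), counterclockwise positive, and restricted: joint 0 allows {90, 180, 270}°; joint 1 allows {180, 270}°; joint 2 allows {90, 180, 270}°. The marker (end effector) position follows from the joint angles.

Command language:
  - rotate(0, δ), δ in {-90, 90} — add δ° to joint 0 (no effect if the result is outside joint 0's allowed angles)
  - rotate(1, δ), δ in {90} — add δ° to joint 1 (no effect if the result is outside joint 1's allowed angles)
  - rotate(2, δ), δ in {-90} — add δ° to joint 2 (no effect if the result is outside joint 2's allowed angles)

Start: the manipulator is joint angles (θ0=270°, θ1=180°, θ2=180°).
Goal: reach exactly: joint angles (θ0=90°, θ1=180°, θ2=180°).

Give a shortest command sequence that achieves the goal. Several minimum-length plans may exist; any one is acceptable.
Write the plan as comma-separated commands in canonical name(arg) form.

rotate(0, -90), rotate(0, -90)

from: joint angles (θ0=270°, θ1=180°, θ2=180°)
[1] after rotate(0, -90): joint angles (θ0=180°, θ1=180°, θ2=180°)
[2] after rotate(0, -90): joint angles (θ0=90°, θ1=180°, θ2=180°)
nothing shorter than 2 reaches the goal.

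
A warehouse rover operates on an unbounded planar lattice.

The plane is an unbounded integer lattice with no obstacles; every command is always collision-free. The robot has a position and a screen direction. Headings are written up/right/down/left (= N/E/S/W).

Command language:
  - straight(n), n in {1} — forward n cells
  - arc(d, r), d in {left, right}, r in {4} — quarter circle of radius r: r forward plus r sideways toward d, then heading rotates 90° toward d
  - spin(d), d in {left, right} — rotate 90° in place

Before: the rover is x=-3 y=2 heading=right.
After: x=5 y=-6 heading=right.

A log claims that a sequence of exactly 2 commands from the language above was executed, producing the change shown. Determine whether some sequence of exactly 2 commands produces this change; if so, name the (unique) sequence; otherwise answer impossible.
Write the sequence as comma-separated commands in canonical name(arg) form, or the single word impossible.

arc(right, 4), arc(left, 4)

key: heading stays E — rotations cancel among the 2 commands
t0: x=-3 y=2 heading=right
step 1 (arc(right, 4)): x=1 y=-2 heading=down
step 2 (arc(left, 4)): x=5 y=-6 heading=right
no rival 2-sequence matches.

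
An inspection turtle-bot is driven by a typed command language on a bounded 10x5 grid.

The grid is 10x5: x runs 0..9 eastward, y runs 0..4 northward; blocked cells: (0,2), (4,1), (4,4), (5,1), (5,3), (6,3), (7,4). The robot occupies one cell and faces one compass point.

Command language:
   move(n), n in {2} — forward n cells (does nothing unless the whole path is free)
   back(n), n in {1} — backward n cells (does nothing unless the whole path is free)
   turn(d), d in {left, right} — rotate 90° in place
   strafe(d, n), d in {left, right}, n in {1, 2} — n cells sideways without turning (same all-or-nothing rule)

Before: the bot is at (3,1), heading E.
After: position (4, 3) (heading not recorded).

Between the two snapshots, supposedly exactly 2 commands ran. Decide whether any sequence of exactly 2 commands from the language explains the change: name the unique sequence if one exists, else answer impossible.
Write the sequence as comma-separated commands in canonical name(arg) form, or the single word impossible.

impossible

checked all 2-command options: none fits.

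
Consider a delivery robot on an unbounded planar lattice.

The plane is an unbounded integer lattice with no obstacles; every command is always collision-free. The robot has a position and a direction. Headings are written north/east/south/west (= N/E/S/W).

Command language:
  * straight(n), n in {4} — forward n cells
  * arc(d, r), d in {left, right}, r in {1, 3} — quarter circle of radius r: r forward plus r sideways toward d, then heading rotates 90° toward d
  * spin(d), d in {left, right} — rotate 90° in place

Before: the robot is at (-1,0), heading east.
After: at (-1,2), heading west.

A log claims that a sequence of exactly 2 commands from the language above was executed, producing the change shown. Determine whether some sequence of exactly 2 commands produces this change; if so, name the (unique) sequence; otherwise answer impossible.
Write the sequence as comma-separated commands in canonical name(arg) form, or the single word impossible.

key: position moved to (-1,2) AND the heading swung to W — translation plus rotation needed
start: at (-1,0), heading east
step 1 (arc(left, 1)): at (0,1), heading north
step 2 (arc(left, 1)): at (-1,2), heading west
no other 2-command option fits: unique.

arc(left, 1), arc(left, 1)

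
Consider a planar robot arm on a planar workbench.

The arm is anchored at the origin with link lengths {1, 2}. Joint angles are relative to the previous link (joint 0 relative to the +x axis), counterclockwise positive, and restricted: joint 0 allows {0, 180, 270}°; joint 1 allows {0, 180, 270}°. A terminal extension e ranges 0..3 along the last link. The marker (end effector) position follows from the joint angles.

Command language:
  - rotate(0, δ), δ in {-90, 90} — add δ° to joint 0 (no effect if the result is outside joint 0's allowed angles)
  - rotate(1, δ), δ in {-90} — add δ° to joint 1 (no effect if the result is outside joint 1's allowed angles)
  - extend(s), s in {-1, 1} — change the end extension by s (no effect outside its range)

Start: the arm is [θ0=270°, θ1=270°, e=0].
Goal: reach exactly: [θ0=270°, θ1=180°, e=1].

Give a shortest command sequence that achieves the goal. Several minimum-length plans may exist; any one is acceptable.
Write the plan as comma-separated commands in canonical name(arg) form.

start: [θ0=270°, θ1=270°, e=0]
step 1 (rotate(1, -90)): [θ0=270°, θ1=180°, e=0]
step 2 (extend(1)): [θ0=270°, θ1=180°, e=1]
no 1-step plan works, so 2 is optimal.

rotate(1, -90), extend(1)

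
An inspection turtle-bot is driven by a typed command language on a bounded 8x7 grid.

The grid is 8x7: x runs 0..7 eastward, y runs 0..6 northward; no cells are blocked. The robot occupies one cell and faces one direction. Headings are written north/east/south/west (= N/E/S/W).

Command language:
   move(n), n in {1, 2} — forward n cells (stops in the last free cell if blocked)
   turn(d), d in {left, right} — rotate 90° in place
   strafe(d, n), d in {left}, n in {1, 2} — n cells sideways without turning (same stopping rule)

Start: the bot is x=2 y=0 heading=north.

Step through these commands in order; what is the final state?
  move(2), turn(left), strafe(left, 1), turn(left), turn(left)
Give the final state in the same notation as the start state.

x=2 y=1 heading=east

from: x=2 y=0 heading=north
1. move(2) → x=2 y=2 heading=north
2. turn(left) → x=2 y=2 heading=west
3. strafe(left, 1) → x=2 y=1 heading=west
4. turn(left) → x=2 y=1 heading=south
5. turn(left) → x=2 y=1 heading=east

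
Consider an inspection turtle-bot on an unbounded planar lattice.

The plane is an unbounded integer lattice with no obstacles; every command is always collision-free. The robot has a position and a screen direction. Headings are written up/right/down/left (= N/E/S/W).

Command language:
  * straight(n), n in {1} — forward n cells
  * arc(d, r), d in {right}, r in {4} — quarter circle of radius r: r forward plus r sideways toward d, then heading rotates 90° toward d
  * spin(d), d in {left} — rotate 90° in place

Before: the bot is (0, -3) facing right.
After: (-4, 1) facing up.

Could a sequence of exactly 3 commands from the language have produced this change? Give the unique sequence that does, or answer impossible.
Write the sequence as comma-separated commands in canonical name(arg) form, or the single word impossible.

spin(left), spin(left), arc(right, 4)

key: order matters: swapping spin(left) and arc(right, 4) lands elsewhere
start: (0, -3) facing right
[1] after spin(left): (0, -3) facing up
[2] after spin(left): (0, -3) facing left
[3] after arc(right, 4): (-4, 1) facing up
no other 3-command option fits: unique.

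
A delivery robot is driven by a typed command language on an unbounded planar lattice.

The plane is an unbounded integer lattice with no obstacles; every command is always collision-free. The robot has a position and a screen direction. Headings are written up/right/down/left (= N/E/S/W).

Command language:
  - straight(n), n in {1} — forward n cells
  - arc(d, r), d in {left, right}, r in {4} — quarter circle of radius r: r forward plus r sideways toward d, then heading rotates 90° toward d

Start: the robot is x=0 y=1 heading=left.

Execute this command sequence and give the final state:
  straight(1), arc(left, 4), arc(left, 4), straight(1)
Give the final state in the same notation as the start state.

from: x=0 y=1 heading=left
1. straight(1) → x=-1 y=1 heading=left
2. arc(left, 4) → x=-5 y=-3 heading=down
3. arc(left, 4) → x=-1 y=-7 heading=right
4. straight(1) → x=0 y=-7 heading=right

x=0 y=-7 heading=right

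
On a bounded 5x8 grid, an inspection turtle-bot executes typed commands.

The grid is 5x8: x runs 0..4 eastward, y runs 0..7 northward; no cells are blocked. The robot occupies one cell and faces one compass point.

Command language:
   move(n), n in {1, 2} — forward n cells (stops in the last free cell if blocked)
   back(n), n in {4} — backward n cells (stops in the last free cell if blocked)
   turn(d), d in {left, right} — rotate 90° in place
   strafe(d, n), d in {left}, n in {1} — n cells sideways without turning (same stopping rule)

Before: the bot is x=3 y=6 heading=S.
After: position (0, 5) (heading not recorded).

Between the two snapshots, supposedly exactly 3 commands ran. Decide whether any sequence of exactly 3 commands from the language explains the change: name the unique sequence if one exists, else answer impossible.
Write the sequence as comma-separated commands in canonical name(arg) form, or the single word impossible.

move(1), turn(left), back(4)

key: order matters: swapping move(1) and back(4) lands elsewhere
start: x=3 y=6 heading=S
t=1 move(1) ⇒ x=3 y=5 heading=S
t=2 turn(left) ⇒ x=3 y=5 heading=E
t=3 back(4) ⇒ x=0 y=5 heading=E
no rival 3-sequence matches.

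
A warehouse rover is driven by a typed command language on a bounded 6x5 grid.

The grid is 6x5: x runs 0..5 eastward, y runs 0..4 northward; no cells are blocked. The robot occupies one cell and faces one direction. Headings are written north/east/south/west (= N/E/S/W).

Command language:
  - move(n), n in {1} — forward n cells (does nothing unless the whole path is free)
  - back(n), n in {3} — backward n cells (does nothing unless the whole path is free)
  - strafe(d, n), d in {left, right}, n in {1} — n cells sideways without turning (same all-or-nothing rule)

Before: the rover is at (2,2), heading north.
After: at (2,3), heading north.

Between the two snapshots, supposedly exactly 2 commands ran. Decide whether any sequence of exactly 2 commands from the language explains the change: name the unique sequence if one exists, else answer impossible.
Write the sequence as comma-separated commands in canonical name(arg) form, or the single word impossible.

key: still facing N at the end — nothing in the sequence rotates
initial: at (2,2), heading north
t=1 back(3) ⇒ at (2,2), heading north
t=2 move(1) ⇒ at (2,3), heading north
no rival 2-sequence matches.

back(3), move(1)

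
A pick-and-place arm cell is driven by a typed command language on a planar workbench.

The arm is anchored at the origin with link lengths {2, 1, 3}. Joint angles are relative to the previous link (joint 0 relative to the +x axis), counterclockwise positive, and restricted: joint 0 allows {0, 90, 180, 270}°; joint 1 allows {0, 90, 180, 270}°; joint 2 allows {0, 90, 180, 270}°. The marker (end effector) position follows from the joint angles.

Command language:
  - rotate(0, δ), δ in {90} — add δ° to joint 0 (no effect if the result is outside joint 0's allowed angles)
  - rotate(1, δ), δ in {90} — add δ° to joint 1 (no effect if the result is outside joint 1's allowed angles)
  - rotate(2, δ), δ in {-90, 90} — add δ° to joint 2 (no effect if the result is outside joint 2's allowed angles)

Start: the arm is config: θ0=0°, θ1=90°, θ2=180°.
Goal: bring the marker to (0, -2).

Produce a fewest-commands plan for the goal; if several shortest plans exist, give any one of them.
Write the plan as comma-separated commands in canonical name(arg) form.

t0: config: θ0=0°, θ1=90°, θ2=180°
[1] after rotate(2, -90): config: θ0=0°, θ1=90°, θ2=90°
[2] after rotate(2, -90): config: θ0=0°, θ1=90°, θ2=0°
[3] after rotate(1, 90): config: θ0=0°, θ1=180°, θ2=0°
[4] after rotate(0, 90): config: θ0=90°, θ1=180°, θ2=0°
shorter routes all fall short; 4 is best.

rotate(2, -90), rotate(2, -90), rotate(1, 90), rotate(0, 90)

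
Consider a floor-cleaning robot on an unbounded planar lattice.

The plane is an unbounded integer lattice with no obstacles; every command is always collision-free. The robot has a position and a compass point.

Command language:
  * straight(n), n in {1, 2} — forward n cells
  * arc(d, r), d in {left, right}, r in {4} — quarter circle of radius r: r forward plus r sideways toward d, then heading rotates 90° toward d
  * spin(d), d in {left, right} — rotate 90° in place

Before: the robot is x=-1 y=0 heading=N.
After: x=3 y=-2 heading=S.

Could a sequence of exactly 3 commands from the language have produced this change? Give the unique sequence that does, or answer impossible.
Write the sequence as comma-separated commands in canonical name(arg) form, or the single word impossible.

key: cell and facing (now S) both changed — the 3 commands mix motion and turning
start: x=-1 y=0 heading=N
step 1 (straight(2)): x=-1 y=2 heading=N
step 2 (spin(right)): x=-1 y=2 heading=E
step 3 (arc(right, 4)): x=3 y=-2 heading=S
no rival 3-sequence matches.

straight(2), spin(right), arc(right, 4)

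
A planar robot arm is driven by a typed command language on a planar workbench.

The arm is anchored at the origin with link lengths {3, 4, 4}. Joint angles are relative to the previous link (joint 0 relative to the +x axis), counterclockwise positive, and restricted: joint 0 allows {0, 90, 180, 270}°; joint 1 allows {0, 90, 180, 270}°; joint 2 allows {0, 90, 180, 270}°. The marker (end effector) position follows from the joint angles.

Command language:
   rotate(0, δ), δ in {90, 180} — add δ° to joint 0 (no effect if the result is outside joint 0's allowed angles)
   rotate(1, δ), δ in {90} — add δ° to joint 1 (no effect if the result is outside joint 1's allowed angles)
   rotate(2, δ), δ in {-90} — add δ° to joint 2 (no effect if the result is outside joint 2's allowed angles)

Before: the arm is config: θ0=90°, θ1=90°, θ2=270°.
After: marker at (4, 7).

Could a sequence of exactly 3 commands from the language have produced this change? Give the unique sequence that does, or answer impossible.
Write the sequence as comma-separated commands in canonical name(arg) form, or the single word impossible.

rotate(1, 90), rotate(1, 90), rotate(1, 90)

begin: config: θ0=90°, θ1=90°, θ2=270°
[1] after rotate(1, 90): config: θ0=90°, θ1=180°, θ2=270°
[2] after rotate(1, 90): config: θ0=90°, θ1=270°, θ2=270°
[3] after rotate(1, 90): config: θ0=90°, θ1=0°, θ2=270°
no other 3-command option fits: unique.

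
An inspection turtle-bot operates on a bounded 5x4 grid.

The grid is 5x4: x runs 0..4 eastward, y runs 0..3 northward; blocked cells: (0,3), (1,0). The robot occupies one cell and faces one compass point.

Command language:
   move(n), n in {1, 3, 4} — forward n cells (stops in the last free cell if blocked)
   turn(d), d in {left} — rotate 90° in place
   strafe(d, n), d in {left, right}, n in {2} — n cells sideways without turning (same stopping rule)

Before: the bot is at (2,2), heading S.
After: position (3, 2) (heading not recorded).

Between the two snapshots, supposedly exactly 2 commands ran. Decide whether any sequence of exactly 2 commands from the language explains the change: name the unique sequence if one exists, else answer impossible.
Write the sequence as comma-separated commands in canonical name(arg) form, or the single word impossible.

turn(left), move(1)

key: order matters: swapping turn(left) and move(1) lands elsewhere
t0: at (2,2), heading S
step 1 (turn(left)): at (2,2), heading E
step 2 (move(1)): at (3,2), heading E
no rival 2-sequence matches.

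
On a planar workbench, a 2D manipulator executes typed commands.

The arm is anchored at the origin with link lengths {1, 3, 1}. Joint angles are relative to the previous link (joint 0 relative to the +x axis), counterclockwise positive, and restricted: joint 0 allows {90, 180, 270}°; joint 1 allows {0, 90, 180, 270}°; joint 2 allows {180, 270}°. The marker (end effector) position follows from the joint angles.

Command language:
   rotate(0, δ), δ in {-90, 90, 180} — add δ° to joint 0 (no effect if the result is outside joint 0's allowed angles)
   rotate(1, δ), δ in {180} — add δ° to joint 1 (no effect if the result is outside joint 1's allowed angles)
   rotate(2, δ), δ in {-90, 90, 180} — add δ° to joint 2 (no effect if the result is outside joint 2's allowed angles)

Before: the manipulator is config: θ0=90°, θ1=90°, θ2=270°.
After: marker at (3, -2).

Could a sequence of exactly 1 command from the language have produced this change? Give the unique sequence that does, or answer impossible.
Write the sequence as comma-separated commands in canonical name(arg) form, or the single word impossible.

rotate(0, 180)

initial: config: θ0=90°, θ1=90°, θ2=270°
step 1 (rotate(0, 180)): config: θ0=270°, θ1=90°, θ2=270°
uniquely the one of 7 1-step routes that fits.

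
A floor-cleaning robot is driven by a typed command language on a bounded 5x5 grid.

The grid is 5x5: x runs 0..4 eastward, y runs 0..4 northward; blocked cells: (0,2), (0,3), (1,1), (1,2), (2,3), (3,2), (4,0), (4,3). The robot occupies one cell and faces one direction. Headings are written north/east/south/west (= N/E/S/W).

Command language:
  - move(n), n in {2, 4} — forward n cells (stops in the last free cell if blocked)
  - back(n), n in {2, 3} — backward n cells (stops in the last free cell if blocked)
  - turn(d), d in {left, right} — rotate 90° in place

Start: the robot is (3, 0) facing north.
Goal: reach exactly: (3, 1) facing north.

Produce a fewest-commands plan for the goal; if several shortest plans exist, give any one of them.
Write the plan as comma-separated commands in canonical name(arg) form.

initial: (3, 0) facing north
1. move(2) → (3, 1) facing north
minimal: 1 command(s), checked below 1.

move(2)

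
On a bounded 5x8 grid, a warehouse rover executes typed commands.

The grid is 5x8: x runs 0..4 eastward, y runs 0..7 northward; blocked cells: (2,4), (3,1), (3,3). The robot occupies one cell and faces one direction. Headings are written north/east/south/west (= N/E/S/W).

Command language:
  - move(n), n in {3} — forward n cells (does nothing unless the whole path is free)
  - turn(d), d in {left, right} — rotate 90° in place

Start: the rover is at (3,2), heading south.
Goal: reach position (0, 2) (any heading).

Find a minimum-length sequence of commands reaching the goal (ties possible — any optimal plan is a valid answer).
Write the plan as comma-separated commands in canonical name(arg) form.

initial: at (3,2), heading south
step 1 (turn(right)): at (3,2), heading west
step 2 (move(3)): at (0,2), heading west
minimal: 2 command(s), checked below 2.

turn(right), move(3)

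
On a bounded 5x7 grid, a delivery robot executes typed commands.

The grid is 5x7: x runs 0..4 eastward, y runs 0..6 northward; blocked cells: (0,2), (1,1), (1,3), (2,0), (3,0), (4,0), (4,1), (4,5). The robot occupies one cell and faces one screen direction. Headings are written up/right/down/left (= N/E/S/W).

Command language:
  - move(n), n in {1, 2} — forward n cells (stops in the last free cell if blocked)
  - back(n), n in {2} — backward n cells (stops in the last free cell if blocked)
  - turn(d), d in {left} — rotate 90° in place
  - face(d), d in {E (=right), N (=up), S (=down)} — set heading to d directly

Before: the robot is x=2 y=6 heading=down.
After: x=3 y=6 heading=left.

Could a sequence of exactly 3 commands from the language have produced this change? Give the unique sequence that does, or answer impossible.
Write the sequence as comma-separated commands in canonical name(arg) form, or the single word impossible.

impossible

all 343 sequences checked — none match.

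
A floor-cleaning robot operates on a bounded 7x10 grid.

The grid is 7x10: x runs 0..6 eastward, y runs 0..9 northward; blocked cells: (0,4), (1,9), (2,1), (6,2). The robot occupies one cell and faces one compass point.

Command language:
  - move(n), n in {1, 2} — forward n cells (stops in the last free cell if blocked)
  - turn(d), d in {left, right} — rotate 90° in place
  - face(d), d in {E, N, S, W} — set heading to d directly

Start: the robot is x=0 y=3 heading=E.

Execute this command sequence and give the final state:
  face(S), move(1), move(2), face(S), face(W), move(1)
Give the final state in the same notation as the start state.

from: x=0 y=3 heading=E
1. face(S) → x=0 y=3 heading=S
2. move(1) → x=0 y=2 heading=S
3. move(2) → x=0 y=0 heading=S
4. face(S) → x=0 y=0 heading=S
5. face(W) → x=0 y=0 heading=W
6. move(1) → x=0 y=0 heading=W

x=0 y=0 heading=W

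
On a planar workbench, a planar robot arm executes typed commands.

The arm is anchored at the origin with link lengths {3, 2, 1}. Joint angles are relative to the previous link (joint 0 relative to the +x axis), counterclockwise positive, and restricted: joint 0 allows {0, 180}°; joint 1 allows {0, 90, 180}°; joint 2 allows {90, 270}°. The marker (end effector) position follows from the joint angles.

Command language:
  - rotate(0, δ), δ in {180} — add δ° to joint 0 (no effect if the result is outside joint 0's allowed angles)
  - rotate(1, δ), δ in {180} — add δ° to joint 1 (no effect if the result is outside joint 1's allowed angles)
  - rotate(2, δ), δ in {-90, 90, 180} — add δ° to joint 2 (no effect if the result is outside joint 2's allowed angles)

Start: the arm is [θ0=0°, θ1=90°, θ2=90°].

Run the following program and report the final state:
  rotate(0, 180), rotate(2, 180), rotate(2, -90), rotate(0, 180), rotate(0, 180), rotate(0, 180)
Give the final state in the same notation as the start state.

[θ0=0°, θ1=90°, θ2=270°]

from: [θ0=0°, θ1=90°, θ2=90°]
step 1 (rotate(0, 180)): [θ0=180°, θ1=90°, θ2=90°]
step 2 (rotate(2, 180)): [θ0=180°, θ1=90°, θ2=270°]
step 3 (rotate(2, -90)): [θ0=180°, θ1=90°, θ2=270°]
step 4 (rotate(0, 180)): [θ0=0°, θ1=90°, θ2=270°]
step 5 (rotate(0, 180)): [θ0=180°, θ1=90°, θ2=270°]
step 6 (rotate(0, 180)): [θ0=0°, θ1=90°, θ2=270°]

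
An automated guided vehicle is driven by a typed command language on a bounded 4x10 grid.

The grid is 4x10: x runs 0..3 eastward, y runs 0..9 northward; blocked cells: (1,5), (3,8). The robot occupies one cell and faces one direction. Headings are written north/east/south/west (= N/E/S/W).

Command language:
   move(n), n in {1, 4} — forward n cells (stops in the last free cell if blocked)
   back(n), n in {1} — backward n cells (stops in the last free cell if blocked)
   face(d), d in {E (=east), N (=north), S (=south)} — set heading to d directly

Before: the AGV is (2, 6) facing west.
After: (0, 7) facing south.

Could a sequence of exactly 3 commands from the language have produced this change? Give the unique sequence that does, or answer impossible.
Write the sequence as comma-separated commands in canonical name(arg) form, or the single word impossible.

key: cell and facing (now S) both changed — the 3 commands mix motion and turning
initial: (2, 6) facing west
1. move(4) → (0, 6) facing west
2. face(S) → (0, 6) facing south
3. back(1) → (0, 7) facing south
all 216 alternatives checked — unique.

move(4), face(S), back(1)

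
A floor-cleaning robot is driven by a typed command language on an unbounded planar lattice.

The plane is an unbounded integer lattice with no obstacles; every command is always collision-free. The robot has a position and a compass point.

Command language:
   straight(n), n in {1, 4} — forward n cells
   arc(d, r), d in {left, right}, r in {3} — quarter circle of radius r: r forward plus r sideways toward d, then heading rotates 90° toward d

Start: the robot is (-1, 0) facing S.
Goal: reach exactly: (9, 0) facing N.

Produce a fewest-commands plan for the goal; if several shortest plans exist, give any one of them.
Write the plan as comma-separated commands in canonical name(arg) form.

arc(left, 3), straight(4), arc(left, 3)

begin: (-1, 0) facing S
[1] after arc(left, 3): (2, -3) facing E
[2] after straight(4): (6, -3) facing E
[3] after arc(left, 3): (9, 0) facing N
shorter routes all fall short; 3 is best.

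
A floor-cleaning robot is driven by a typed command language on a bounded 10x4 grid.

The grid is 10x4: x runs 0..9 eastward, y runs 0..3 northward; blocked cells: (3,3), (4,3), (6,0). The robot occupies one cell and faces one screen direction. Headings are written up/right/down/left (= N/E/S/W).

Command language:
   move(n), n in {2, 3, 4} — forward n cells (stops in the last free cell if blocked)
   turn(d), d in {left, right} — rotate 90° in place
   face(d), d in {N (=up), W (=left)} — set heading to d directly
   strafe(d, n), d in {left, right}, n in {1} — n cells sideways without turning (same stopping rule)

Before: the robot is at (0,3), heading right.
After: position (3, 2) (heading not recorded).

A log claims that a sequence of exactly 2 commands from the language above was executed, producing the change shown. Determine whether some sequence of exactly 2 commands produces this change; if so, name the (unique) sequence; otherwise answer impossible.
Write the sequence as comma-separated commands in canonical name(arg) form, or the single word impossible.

key: running move(3) before strafe(right, 1) would end elsewhere — order is forced
from: at (0,3), heading right
t=1 strafe(right, 1) ⇒ at (0,2), heading right
t=2 move(3) ⇒ at (3,2), heading right
uniquely the one of 81 2-step routes that fits.

strafe(right, 1), move(3)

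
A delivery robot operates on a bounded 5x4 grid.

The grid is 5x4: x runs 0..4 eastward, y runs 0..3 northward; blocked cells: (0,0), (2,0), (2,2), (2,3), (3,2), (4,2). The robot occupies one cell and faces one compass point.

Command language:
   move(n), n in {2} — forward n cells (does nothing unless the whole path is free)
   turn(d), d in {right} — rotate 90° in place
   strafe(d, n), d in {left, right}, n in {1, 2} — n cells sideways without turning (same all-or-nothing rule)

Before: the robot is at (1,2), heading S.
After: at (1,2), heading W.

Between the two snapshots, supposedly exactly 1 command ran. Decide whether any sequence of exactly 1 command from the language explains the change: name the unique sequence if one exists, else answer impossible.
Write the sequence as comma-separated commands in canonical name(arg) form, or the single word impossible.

turn(right)

key: parked at (1,2) the whole time — nothing moves the robot
t0: at (1,2), heading S
1. turn(right) → at (1,2), heading W
all 6 alternatives checked — unique.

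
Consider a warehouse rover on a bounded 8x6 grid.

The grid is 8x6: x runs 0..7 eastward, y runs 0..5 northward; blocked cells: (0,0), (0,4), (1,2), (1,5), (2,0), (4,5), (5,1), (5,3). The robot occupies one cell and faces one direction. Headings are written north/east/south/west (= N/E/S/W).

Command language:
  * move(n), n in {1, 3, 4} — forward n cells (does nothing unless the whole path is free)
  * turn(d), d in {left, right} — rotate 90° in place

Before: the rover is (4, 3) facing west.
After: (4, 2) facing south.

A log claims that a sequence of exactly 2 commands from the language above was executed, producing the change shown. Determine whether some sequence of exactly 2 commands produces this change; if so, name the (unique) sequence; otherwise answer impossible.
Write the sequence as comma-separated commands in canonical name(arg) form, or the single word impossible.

turn(left), move(1)

key: cell and facing (now S) both changed — the 2 commands mix motion and turning
start: (4, 3) facing west
step 1 (turn(left)): (4, 3) facing south
step 2 (move(1)): (4, 2) facing south
uniquely the one of 25 2-step routes that fits.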